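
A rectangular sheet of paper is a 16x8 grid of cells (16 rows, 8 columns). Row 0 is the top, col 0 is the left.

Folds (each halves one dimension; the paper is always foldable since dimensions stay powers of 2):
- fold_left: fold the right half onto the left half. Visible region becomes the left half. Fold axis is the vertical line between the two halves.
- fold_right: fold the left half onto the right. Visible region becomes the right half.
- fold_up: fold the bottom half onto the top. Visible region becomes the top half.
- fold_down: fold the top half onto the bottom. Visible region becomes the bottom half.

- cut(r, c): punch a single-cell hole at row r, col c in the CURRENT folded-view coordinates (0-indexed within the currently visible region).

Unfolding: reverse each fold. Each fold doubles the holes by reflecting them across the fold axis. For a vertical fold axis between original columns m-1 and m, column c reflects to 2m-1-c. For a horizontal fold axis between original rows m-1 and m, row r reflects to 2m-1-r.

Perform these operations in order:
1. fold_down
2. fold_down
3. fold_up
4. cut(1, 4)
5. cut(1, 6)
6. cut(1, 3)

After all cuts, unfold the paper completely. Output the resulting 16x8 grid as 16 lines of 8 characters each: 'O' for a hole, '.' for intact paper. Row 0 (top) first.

Answer: ........
...OO.O.
...OO.O.
........
........
...OO.O.
...OO.O.
........
........
...OO.O.
...OO.O.
........
........
...OO.O.
...OO.O.
........

Derivation:
Op 1 fold_down: fold axis h@8; visible region now rows[8,16) x cols[0,8) = 8x8
Op 2 fold_down: fold axis h@12; visible region now rows[12,16) x cols[0,8) = 4x8
Op 3 fold_up: fold axis h@14; visible region now rows[12,14) x cols[0,8) = 2x8
Op 4 cut(1, 4): punch at orig (13,4); cuts so far [(13, 4)]; region rows[12,14) x cols[0,8) = 2x8
Op 5 cut(1, 6): punch at orig (13,6); cuts so far [(13, 4), (13, 6)]; region rows[12,14) x cols[0,8) = 2x8
Op 6 cut(1, 3): punch at orig (13,3); cuts so far [(13, 3), (13, 4), (13, 6)]; region rows[12,14) x cols[0,8) = 2x8
Unfold 1 (reflect across h@14): 6 holes -> [(13, 3), (13, 4), (13, 6), (14, 3), (14, 4), (14, 6)]
Unfold 2 (reflect across h@12): 12 holes -> [(9, 3), (9, 4), (9, 6), (10, 3), (10, 4), (10, 6), (13, 3), (13, 4), (13, 6), (14, 3), (14, 4), (14, 6)]
Unfold 3 (reflect across h@8): 24 holes -> [(1, 3), (1, 4), (1, 6), (2, 3), (2, 4), (2, 6), (5, 3), (5, 4), (5, 6), (6, 3), (6, 4), (6, 6), (9, 3), (9, 4), (9, 6), (10, 3), (10, 4), (10, 6), (13, 3), (13, 4), (13, 6), (14, 3), (14, 4), (14, 6)]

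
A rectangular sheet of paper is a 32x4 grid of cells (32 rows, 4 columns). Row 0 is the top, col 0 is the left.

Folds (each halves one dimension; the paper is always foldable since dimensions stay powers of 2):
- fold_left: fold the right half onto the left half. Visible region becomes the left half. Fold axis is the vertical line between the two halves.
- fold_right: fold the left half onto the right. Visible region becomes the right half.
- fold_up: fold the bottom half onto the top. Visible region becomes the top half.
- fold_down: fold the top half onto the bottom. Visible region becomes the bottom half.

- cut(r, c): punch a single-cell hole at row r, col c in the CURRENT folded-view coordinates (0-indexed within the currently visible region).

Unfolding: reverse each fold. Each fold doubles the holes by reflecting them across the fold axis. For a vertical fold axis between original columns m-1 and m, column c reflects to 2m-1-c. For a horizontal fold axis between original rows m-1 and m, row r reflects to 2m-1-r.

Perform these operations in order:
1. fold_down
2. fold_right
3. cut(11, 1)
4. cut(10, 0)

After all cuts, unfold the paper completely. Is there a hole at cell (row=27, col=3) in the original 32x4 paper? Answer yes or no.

Op 1 fold_down: fold axis h@16; visible region now rows[16,32) x cols[0,4) = 16x4
Op 2 fold_right: fold axis v@2; visible region now rows[16,32) x cols[2,4) = 16x2
Op 3 cut(11, 1): punch at orig (27,3); cuts so far [(27, 3)]; region rows[16,32) x cols[2,4) = 16x2
Op 4 cut(10, 0): punch at orig (26,2); cuts so far [(26, 2), (27, 3)]; region rows[16,32) x cols[2,4) = 16x2
Unfold 1 (reflect across v@2): 4 holes -> [(26, 1), (26, 2), (27, 0), (27, 3)]
Unfold 2 (reflect across h@16): 8 holes -> [(4, 0), (4, 3), (5, 1), (5, 2), (26, 1), (26, 2), (27, 0), (27, 3)]
Holes: [(4, 0), (4, 3), (5, 1), (5, 2), (26, 1), (26, 2), (27, 0), (27, 3)]

Answer: yes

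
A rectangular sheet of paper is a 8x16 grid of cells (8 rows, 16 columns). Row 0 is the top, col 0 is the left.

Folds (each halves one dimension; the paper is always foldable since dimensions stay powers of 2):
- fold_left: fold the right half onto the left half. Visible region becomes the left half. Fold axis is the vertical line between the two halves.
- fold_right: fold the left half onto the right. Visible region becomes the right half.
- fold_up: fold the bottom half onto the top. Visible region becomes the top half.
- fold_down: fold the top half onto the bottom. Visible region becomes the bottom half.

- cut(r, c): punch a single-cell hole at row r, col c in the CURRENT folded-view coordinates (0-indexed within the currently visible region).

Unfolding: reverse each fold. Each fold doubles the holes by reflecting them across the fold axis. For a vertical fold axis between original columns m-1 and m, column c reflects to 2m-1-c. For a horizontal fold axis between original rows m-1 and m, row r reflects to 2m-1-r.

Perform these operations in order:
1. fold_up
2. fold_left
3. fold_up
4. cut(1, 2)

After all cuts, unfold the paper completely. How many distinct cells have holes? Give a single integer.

Op 1 fold_up: fold axis h@4; visible region now rows[0,4) x cols[0,16) = 4x16
Op 2 fold_left: fold axis v@8; visible region now rows[0,4) x cols[0,8) = 4x8
Op 3 fold_up: fold axis h@2; visible region now rows[0,2) x cols[0,8) = 2x8
Op 4 cut(1, 2): punch at orig (1,2); cuts so far [(1, 2)]; region rows[0,2) x cols[0,8) = 2x8
Unfold 1 (reflect across h@2): 2 holes -> [(1, 2), (2, 2)]
Unfold 2 (reflect across v@8): 4 holes -> [(1, 2), (1, 13), (2, 2), (2, 13)]
Unfold 3 (reflect across h@4): 8 holes -> [(1, 2), (1, 13), (2, 2), (2, 13), (5, 2), (5, 13), (6, 2), (6, 13)]

Answer: 8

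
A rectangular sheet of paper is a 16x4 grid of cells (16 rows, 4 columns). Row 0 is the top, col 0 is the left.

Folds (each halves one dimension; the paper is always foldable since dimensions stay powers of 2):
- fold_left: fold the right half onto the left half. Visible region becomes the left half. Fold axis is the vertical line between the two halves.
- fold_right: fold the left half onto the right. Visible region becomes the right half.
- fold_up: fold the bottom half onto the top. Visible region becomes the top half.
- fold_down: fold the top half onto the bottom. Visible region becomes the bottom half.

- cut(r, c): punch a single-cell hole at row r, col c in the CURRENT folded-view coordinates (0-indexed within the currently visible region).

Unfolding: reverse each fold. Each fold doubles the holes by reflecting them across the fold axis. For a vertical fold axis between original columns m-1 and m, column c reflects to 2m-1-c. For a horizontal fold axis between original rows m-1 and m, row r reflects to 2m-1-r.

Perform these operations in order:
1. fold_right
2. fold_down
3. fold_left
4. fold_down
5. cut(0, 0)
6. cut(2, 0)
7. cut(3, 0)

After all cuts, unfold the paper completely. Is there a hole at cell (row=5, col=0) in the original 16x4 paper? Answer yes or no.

Answer: no

Derivation:
Op 1 fold_right: fold axis v@2; visible region now rows[0,16) x cols[2,4) = 16x2
Op 2 fold_down: fold axis h@8; visible region now rows[8,16) x cols[2,4) = 8x2
Op 3 fold_left: fold axis v@3; visible region now rows[8,16) x cols[2,3) = 8x1
Op 4 fold_down: fold axis h@12; visible region now rows[12,16) x cols[2,3) = 4x1
Op 5 cut(0, 0): punch at orig (12,2); cuts so far [(12, 2)]; region rows[12,16) x cols[2,3) = 4x1
Op 6 cut(2, 0): punch at orig (14,2); cuts so far [(12, 2), (14, 2)]; region rows[12,16) x cols[2,3) = 4x1
Op 7 cut(3, 0): punch at orig (15,2); cuts so far [(12, 2), (14, 2), (15, 2)]; region rows[12,16) x cols[2,3) = 4x1
Unfold 1 (reflect across h@12): 6 holes -> [(8, 2), (9, 2), (11, 2), (12, 2), (14, 2), (15, 2)]
Unfold 2 (reflect across v@3): 12 holes -> [(8, 2), (8, 3), (9, 2), (9, 3), (11, 2), (11, 3), (12, 2), (12, 3), (14, 2), (14, 3), (15, 2), (15, 3)]
Unfold 3 (reflect across h@8): 24 holes -> [(0, 2), (0, 3), (1, 2), (1, 3), (3, 2), (3, 3), (4, 2), (4, 3), (6, 2), (6, 3), (7, 2), (7, 3), (8, 2), (8, 3), (9, 2), (9, 3), (11, 2), (11, 3), (12, 2), (12, 3), (14, 2), (14, 3), (15, 2), (15, 3)]
Unfold 4 (reflect across v@2): 48 holes -> [(0, 0), (0, 1), (0, 2), (0, 3), (1, 0), (1, 1), (1, 2), (1, 3), (3, 0), (3, 1), (3, 2), (3, 3), (4, 0), (4, 1), (4, 2), (4, 3), (6, 0), (6, 1), (6, 2), (6, 3), (7, 0), (7, 1), (7, 2), (7, 3), (8, 0), (8, 1), (8, 2), (8, 3), (9, 0), (9, 1), (9, 2), (9, 3), (11, 0), (11, 1), (11, 2), (11, 3), (12, 0), (12, 1), (12, 2), (12, 3), (14, 0), (14, 1), (14, 2), (14, 3), (15, 0), (15, 1), (15, 2), (15, 3)]
Holes: [(0, 0), (0, 1), (0, 2), (0, 3), (1, 0), (1, 1), (1, 2), (1, 3), (3, 0), (3, 1), (3, 2), (3, 3), (4, 0), (4, 1), (4, 2), (4, 3), (6, 0), (6, 1), (6, 2), (6, 3), (7, 0), (7, 1), (7, 2), (7, 3), (8, 0), (8, 1), (8, 2), (8, 3), (9, 0), (9, 1), (9, 2), (9, 3), (11, 0), (11, 1), (11, 2), (11, 3), (12, 0), (12, 1), (12, 2), (12, 3), (14, 0), (14, 1), (14, 2), (14, 3), (15, 0), (15, 1), (15, 2), (15, 3)]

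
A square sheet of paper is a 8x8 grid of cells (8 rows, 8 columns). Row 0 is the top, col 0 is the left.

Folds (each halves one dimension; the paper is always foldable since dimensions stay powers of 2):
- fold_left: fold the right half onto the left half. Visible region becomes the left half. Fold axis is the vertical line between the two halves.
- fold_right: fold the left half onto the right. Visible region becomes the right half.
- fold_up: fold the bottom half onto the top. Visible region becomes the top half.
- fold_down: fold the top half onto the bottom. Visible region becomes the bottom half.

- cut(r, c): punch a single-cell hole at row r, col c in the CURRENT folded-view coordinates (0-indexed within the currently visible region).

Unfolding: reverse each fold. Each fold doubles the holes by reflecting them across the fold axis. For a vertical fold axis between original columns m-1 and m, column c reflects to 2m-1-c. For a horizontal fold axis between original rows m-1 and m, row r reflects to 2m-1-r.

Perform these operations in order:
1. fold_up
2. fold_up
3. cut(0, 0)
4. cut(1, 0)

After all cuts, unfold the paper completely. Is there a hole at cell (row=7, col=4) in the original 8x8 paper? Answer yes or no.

Answer: no

Derivation:
Op 1 fold_up: fold axis h@4; visible region now rows[0,4) x cols[0,8) = 4x8
Op 2 fold_up: fold axis h@2; visible region now rows[0,2) x cols[0,8) = 2x8
Op 3 cut(0, 0): punch at orig (0,0); cuts so far [(0, 0)]; region rows[0,2) x cols[0,8) = 2x8
Op 4 cut(1, 0): punch at orig (1,0); cuts so far [(0, 0), (1, 0)]; region rows[0,2) x cols[0,8) = 2x8
Unfold 1 (reflect across h@2): 4 holes -> [(0, 0), (1, 0), (2, 0), (3, 0)]
Unfold 2 (reflect across h@4): 8 holes -> [(0, 0), (1, 0), (2, 0), (3, 0), (4, 0), (5, 0), (6, 0), (7, 0)]
Holes: [(0, 0), (1, 0), (2, 0), (3, 0), (4, 0), (5, 0), (6, 0), (7, 0)]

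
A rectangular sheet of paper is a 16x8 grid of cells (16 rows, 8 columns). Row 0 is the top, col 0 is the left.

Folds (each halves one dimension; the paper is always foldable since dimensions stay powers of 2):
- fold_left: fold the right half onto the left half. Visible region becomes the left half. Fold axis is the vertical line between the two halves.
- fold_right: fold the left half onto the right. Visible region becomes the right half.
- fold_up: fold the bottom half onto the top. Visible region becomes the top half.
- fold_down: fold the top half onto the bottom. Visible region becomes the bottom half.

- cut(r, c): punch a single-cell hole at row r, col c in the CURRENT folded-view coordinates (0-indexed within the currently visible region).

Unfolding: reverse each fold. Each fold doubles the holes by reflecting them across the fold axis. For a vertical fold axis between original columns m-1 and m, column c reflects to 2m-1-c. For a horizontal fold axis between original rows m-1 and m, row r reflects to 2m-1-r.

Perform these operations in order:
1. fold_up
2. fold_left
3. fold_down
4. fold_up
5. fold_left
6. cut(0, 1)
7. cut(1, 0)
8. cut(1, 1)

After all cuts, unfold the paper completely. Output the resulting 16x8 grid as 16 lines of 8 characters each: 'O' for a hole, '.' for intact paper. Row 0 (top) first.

Op 1 fold_up: fold axis h@8; visible region now rows[0,8) x cols[0,8) = 8x8
Op 2 fold_left: fold axis v@4; visible region now rows[0,8) x cols[0,4) = 8x4
Op 3 fold_down: fold axis h@4; visible region now rows[4,8) x cols[0,4) = 4x4
Op 4 fold_up: fold axis h@6; visible region now rows[4,6) x cols[0,4) = 2x4
Op 5 fold_left: fold axis v@2; visible region now rows[4,6) x cols[0,2) = 2x2
Op 6 cut(0, 1): punch at orig (4,1); cuts so far [(4, 1)]; region rows[4,6) x cols[0,2) = 2x2
Op 7 cut(1, 0): punch at orig (5,0); cuts so far [(4, 1), (5, 0)]; region rows[4,6) x cols[0,2) = 2x2
Op 8 cut(1, 1): punch at orig (5,1); cuts so far [(4, 1), (5, 0), (5, 1)]; region rows[4,6) x cols[0,2) = 2x2
Unfold 1 (reflect across v@2): 6 holes -> [(4, 1), (4, 2), (5, 0), (5, 1), (5, 2), (5, 3)]
Unfold 2 (reflect across h@6): 12 holes -> [(4, 1), (4, 2), (5, 0), (5, 1), (5, 2), (5, 3), (6, 0), (6, 1), (6, 2), (6, 3), (7, 1), (7, 2)]
Unfold 3 (reflect across h@4): 24 holes -> [(0, 1), (0, 2), (1, 0), (1, 1), (1, 2), (1, 3), (2, 0), (2, 1), (2, 2), (2, 3), (3, 1), (3, 2), (4, 1), (4, 2), (5, 0), (5, 1), (5, 2), (5, 3), (6, 0), (6, 1), (6, 2), (6, 3), (7, 1), (7, 2)]
Unfold 4 (reflect across v@4): 48 holes -> [(0, 1), (0, 2), (0, 5), (0, 6), (1, 0), (1, 1), (1, 2), (1, 3), (1, 4), (1, 5), (1, 6), (1, 7), (2, 0), (2, 1), (2, 2), (2, 3), (2, 4), (2, 5), (2, 6), (2, 7), (3, 1), (3, 2), (3, 5), (3, 6), (4, 1), (4, 2), (4, 5), (4, 6), (5, 0), (5, 1), (5, 2), (5, 3), (5, 4), (5, 5), (5, 6), (5, 7), (6, 0), (6, 1), (6, 2), (6, 3), (6, 4), (6, 5), (6, 6), (6, 7), (7, 1), (7, 2), (7, 5), (7, 6)]
Unfold 5 (reflect across h@8): 96 holes -> [(0, 1), (0, 2), (0, 5), (0, 6), (1, 0), (1, 1), (1, 2), (1, 3), (1, 4), (1, 5), (1, 6), (1, 7), (2, 0), (2, 1), (2, 2), (2, 3), (2, 4), (2, 5), (2, 6), (2, 7), (3, 1), (3, 2), (3, 5), (3, 6), (4, 1), (4, 2), (4, 5), (4, 6), (5, 0), (5, 1), (5, 2), (5, 3), (5, 4), (5, 5), (5, 6), (5, 7), (6, 0), (6, 1), (6, 2), (6, 3), (6, 4), (6, 5), (6, 6), (6, 7), (7, 1), (7, 2), (7, 5), (7, 6), (8, 1), (8, 2), (8, 5), (8, 6), (9, 0), (9, 1), (9, 2), (9, 3), (9, 4), (9, 5), (9, 6), (9, 7), (10, 0), (10, 1), (10, 2), (10, 3), (10, 4), (10, 5), (10, 6), (10, 7), (11, 1), (11, 2), (11, 5), (11, 6), (12, 1), (12, 2), (12, 5), (12, 6), (13, 0), (13, 1), (13, 2), (13, 3), (13, 4), (13, 5), (13, 6), (13, 7), (14, 0), (14, 1), (14, 2), (14, 3), (14, 4), (14, 5), (14, 6), (14, 7), (15, 1), (15, 2), (15, 5), (15, 6)]

Answer: .OO..OO.
OOOOOOOO
OOOOOOOO
.OO..OO.
.OO..OO.
OOOOOOOO
OOOOOOOO
.OO..OO.
.OO..OO.
OOOOOOOO
OOOOOOOO
.OO..OO.
.OO..OO.
OOOOOOOO
OOOOOOOO
.OO..OO.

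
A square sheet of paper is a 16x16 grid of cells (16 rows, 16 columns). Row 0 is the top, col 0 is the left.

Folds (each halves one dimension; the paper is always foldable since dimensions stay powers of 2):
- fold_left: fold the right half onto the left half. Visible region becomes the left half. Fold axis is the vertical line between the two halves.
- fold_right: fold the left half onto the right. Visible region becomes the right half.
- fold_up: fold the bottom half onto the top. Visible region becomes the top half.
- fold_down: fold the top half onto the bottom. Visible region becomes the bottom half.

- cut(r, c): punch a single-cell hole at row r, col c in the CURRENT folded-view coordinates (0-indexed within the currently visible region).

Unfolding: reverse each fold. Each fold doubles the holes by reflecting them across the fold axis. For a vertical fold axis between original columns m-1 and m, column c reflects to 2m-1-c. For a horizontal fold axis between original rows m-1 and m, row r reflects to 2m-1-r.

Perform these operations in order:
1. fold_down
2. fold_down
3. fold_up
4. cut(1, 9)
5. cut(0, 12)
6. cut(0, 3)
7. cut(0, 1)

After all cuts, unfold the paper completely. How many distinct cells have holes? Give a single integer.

Answer: 32

Derivation:
Op 1 fold_down: fold axis h@8; visible region now rows[8,16) x cols[0,16) = 8x16
Op 2 fold_down: fold axis h@12; visible region now rows[12,16) x cols[0,16) = 4x16
Op 3 fold_up: fold axis h@14; visible region now rows[12,14) x cols[0,16) = 2x16
Op 4 cut(1, 9): punch at orig (13,9); cuts so far [(13, 9)]; region rows[12,14) x cols[0,16) = 2x16
Op 5 cut(0, 12): punch at orig (12,12); cuts so far [(12, 12), (13, 9)]; region rows[12,14) x cols[0,16) = 2x16
Op 6 cut(0, 3): punch at orig (12,3); cuts so far [(12, 3), (12, 12), (13, 9)]; region rows[12,14) x cols[0,16) = 2x16
Op 7 cut(0, 1): punch at orig (12,1); cuts so far [(12, 1), (12, 3), (12, 12), (13, 9)]; region rows[12,14) x cols[0,16) = 2x16
Unfold 1 (reflect across h@14): 8 holes -> [(12, 1), (12, 3), (12, 12), (13, 9), (14, 9), (15, 1), (15, 3), (15, 12)]
Unfold 2 (reflect across h@12): 16 holes -> [(8, 1), (8, 3), (8, 12), (9, 9), (10, 9), (11, 1), (11, 3), (11, 12), (12, 1), (12, 3), (12, 12), (13, 9), (14, 9), (15, 1), (15, 3), (15, 12)]
Unfold 3 (reflect across h@8): 32 holes -> [(0, 1), (0, 3), (0, 12), (1, 9), (2, 9), (3, 1), (3, 3), (3, 12), (4, 1), (4, 3), (4, 12), (5, 9), (6, 9), (7, 1), (7, 3), (7, 12), (8, 1), (8, 3), (8, 12), (9, 9), (10, 9), (11, 1), (11, 3), (11, 12), (12, 1), (12, 3), (12, 12), (13, 9), (14, 9), (15, 1), (15, 3), (15, 12)]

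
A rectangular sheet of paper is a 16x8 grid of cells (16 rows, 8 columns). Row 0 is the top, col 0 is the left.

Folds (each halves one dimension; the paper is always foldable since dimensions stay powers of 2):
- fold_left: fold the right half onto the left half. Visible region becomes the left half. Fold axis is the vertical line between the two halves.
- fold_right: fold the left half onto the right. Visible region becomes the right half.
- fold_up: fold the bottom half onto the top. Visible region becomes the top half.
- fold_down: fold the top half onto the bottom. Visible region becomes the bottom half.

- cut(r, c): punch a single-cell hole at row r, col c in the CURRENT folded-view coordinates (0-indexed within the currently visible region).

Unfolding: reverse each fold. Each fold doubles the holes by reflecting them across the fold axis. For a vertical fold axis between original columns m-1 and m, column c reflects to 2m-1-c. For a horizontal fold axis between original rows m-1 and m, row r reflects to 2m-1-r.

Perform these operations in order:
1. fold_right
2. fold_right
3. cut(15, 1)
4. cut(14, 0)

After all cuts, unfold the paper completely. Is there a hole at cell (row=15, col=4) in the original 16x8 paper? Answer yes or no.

Answer: yes

Derivation:
Op 1 fold_right: fold axis v@4; visible region now rows[0,16) x cols[4,8) = 16x4
Op 2 fold_right: fold axis v@6; visible region now rows[0,16) x cols[6,8) = 16x2
Op 3 cut(15, 1): punch at orig (15,7); cuts so far [(15, 7)]; region rows[0,16) x cols[6,8) = 16x2
Op 4 cut(14, 0): punch at orig (14,6); cuts so far [(14, 6), (15, 7)]; region rows[0,16) x cols[6,8) = 16x2
Unfold 1 (reflect across v@6): 4 holes -> [(14, 5), (14, 6), (15, 4), (15, 7)]
Unfold 2 (reflect across v@4): 8 holes -> [(14, 1), (14, 2), (14, 5), (14, 6), (15, 0), (15, 3), (15, 4), (15, 7)]
Holes: [(14, 1), (14, 2), (14, 5), (14, 6), (15, 0), (15, 3), (15, 4), (15, 7)]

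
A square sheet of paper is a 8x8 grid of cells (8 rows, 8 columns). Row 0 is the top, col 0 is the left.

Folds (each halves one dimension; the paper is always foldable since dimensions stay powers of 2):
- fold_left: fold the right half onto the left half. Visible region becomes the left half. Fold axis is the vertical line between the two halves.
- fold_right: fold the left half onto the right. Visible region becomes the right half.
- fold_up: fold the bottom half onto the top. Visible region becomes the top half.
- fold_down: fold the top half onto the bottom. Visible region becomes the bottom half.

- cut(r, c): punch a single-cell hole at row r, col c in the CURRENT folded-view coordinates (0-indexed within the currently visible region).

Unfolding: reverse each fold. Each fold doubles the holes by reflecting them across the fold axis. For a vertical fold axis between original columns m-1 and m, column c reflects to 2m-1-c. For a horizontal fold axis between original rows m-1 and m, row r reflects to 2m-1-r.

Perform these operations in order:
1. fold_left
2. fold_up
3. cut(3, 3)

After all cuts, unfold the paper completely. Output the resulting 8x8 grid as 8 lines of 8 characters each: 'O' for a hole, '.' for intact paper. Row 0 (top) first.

Op 1 fold_left: fold axis v@4; visible region now rows[0,8) x cols[0,4) = 8x4
Op 2 fold_up: fold axis h@4; visible region now rows[0,4) x cols[0,4) = 4x4
Op 3 cut(3, 3): punch at orig (3,3); cuts so far [(3, 3)]; region rows[0,4) x cols[0,4) = 4x4
Unfold 1 (reflect across h@4): 2 holes -> [(3, 3), (4, 3)]
Unfold 2 (reflect across v@4): 4 holes -> [(3, 3), (3, 4), (4, 3), (4, 4)]

Answer: ........
........
........
...OO...
...OO...
........
........
........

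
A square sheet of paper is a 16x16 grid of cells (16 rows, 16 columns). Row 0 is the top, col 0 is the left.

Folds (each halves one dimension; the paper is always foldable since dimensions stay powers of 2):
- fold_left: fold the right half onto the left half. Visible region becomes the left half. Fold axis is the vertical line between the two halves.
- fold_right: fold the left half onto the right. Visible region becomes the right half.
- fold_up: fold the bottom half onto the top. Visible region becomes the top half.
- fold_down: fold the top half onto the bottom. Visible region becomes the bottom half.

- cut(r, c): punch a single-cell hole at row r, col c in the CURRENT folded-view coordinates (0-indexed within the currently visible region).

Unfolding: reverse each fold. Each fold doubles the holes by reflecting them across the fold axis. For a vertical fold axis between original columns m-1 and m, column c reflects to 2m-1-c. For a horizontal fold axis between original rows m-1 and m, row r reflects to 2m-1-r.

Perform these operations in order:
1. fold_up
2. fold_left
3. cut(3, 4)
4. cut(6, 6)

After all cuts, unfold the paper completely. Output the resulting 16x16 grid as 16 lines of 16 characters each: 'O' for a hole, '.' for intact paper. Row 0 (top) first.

Op 1 fold_up: fold axis h@8; visible region now rows[0,8) x cols[0,16) = 8x16
Op 2 fold_left: fold axis v@8; visible region now rows[0,8) x cols[0,8) = 8x8
Op 3 cut(3, 4): punch at orig (3,4); cuts so far [(3, 4)]; region rows[0,8) x cols[0,8) = 8x8
Op 4 cut(6, 6): punch at orig (6,6); cuts so far [(3, 4), (6, 6)]; region rows[0,8) x cols[0,8) = 8x8
Unfold 1 (reflect across v@8): 4 holes -> [(3, 4), (3, 11), (6, 6), (6, 9)]
Unfold 2 (reflect across h@8): 8 holes -> [(3, 4), (3, 11), (6, 6), (6, 9), (9, 6), (9, 9), (12, 4), (12, 11)]

Answer: ................
................
................
....O......O....
................
................
......O..O......
................
................
......O..O......
................
................
....O......O....
................
................
................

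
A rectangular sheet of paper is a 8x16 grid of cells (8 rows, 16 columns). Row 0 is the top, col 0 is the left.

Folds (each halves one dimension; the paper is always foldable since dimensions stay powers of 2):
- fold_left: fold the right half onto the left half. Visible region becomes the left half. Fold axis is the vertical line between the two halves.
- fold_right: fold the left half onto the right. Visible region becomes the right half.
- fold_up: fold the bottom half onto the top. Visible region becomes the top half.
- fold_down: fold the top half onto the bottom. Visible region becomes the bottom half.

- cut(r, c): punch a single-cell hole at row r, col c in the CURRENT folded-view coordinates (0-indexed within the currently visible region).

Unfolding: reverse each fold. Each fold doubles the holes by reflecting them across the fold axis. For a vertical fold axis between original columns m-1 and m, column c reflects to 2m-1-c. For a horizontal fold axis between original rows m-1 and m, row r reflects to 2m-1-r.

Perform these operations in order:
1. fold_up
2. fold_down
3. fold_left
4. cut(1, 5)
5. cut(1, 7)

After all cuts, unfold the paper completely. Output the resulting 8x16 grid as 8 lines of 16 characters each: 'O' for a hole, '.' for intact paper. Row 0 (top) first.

Answer: .....O.OO.O.....
................
................
.....O.OO.O.....
.....O.OO.O.....
................
................
.....O.OO.O.....

Derivation:
Op 1 fold_up: fold axis h@4; visible region now rows[0,4) x cols[0,16) = 4x16
Op 2 fold_down: fold axis h@2; visible region now rows[2,4) x cols[0,16) = 2x16
Op 3 fold_left: fold axis v@8; visible region now rows[2,4) x cols[0,8) = 2x8
Op 4 cut(1, 5): punch at orig (3,5); cuts so far [(3, 5)]; region rows[2,4) x cols[0,8) = 2x8
Op 5 cut(1, 7): punch at orig (3,7); cuts so far [(3, 5), (3, 7)]; region rows[2,4) x cols[0,8) = 2x8
Unfold 1 (reflect across v@8): 4 holes -> [(3, 5), (3, 7), (3, 8), (3, 10)]
Unfold 2 (reflect across h@2): 8 holes -> [(0, 5), (0, 7), (0, 8), (0, 10), (3, 5), (3, 7), (3, 8), (3, 10)]
Unfold 3 (reflect across h@4): 16 holes -> [(0, 5), (0, 7), (0, 8), (0, 10), (3, 5), (3, 7), (3, 8), (3, 10), (4, 5), (4, 7), (4, 8), (4, 10), (7, 5), (7, 7), (7, 8), (7, 10)]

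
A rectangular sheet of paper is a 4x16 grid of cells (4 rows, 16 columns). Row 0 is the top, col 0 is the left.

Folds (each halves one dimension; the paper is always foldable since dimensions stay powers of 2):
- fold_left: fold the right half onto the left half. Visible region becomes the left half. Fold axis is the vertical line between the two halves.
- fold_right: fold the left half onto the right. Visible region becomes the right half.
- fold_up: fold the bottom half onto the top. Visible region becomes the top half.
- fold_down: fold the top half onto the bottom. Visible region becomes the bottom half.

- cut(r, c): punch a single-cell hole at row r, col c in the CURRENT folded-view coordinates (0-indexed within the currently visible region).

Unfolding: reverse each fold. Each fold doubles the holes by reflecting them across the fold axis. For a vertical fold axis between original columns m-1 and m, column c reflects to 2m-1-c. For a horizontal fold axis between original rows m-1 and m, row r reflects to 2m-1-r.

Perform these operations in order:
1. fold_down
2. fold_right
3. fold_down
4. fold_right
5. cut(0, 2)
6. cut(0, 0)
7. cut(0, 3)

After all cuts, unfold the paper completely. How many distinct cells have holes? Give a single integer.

Op 1 fold_down: fold axis h@2; visible region now rows[2,4) x cols[0,16) = 2x16
Op 2 fold_right: fold axis v@8; visible region now rows[2,4) x cols[8,16) = 2x8
Op 3 fold_down: fold axis h@3; visible region now rows[3,4) x cols[8,16) = 1x8
Op 4 fold_right: fold axis v@12; visible region now rows[3,4) x cols[12,16) = 1x4
Op 5 cut(0, 2): punch at orig (3,14); cuts so far [(3, 14)]; region rows[3,4) x cols[12,16) = 1x4
Op 6 cut(0, 0): punch at orig (3,12); cuts so far [(3, 12), (3, 14)]; region rows[3,4) x cols[12,16) = 1x4
Op 7 cut(0, 3): punch at orig (3,15); cuts so far [(3, 12), (3, 14), (3, 15)]; region rows[3,4) x cols[12,16) = 1x4
Unfold 1 (reflect across v@12): 6 holes -> [(3, 8), (3, 9), (3, 11), (3, 12), (3, 14), (3, 15)]
Unfold 2 (reflect across h@3): 12 holes -> [(2, 8), (2, 9), (2, 11), (2, 12), (2, 14), (2, 15), (3, 8), (3, 9), (3, 11), (3, 12), (3, 14), (3, 15)]
Unfold 3 (reflect across v@8): 24 holes -> [(2, 0), (2, 1), (2, 3), (2, 4), (2, 6), (2, 7), (2, 8), (2, 9), (2, 11), (2, 12), (2, 14), (2, 15), (3, 0), (3, 1), (3, 3), (3, 4), (3, 6), (3, 7), (3, 8), (3, 9), (3, 11), (3, 12), (3, 14), (3, 15)]
Unfold 4 (reflect across h@2): 48 holes -> [(0, 0), (0, 1), (0, 3), (0, 4), (0, 6), (0, 7), (0, 8), (0, 9), (0, 11), (0, 12), (0, 14), (0, 15), (1, 0), (1, 1), (1, 3), (1, 4), (1, 6), (1, 7), (1, 8), (1, 9), (1, 11), (1, 12), (1, 14), (1, 15), (2, 0), (2, 1), (2, 3), (2, 4), (2, 6), (2, 7), (2, 8), (2, 9), (2, 11), (2, 12), (2, 14), (2, 15), (3, 0), (3, 1), (3, 3), (3, 4), (3, 6), (3, 7), (3, 8), (3, 9), (3, 11), (3, 12), (3, 14), (3, 15)]

Answer: 48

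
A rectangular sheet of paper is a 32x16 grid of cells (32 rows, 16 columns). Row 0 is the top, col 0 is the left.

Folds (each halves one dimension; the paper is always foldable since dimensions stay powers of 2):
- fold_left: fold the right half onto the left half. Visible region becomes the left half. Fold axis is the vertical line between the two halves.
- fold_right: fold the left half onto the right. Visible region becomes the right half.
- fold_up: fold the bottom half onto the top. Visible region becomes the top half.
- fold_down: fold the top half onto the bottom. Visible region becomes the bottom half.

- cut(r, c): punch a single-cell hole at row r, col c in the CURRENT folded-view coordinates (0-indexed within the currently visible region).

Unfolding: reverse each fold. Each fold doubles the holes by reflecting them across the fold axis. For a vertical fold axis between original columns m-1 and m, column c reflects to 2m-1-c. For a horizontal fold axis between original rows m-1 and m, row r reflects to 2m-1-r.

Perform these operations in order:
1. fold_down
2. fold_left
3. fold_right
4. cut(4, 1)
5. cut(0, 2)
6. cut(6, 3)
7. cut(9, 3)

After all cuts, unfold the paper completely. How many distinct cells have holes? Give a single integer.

Answer: 32

Derivation:
Op 1 fold_down: fold axis h@16; visible region now rows[16,32) x cols[0,16) = 16x16
Op 2 fold_left: fold axis v@8; visible region now rows[16,32) x cols[0,8) = 16x8
Op 3 fold_right: fold axis v@4; visible region now rows[16,32) x cols[4,8) = 16x4
Op 4 cut(4, 1): punch at orig (20,5); cuts so far [(20, 5)]; region rows[16,32) x cols[4,8) = 16x4
Op 5 cut(0, 2): punch at orig (16,6); cuts so far [(16, 6), (20, 5)]; region rows[16,32) x cols[4,8) = 16x4
Op 6 cut(6, 3): punch at orig (22,7); cuts so far [(16, 6), (20, 5), (22, 7)]; region rows[16,32) x cols[4,8) = 16x4
Op 7 cut(9, 3): punch at orig (25,7); cuts so far [(16, 6), (20, 5), (22, 7), (25, 7)]; region rows[16,32) x cols[4,8) = 16x4
Unfold 1 (reflect across v@4): 8 holes -> [(16, 1), (16, 6), (20, 2), (20, 5), (22, 0), (22, 7), (25, 0), (25, 7)]
Unfold 2 (reflect across v@8): 16 holes -> [(16, 1), (16, 6), (16, 9), (16, 14), (20, 2), (20, 5), (20, 10), (20, 13), (22, 0), (22, 7), (22, 8), (22, 15), (25, 0), (25, 7), (25, 8), (25, 15)]
Unfold 3 (reflect across h@16): 32 holes -> [(6, 0), (6, 7), (6, 8), (6, 15), (9, 0), (9, 7), (9, 8), (9, 15), (11, 2), (11, 5), (11, 10), (11, 13), (15, 1), (15, 6), (15, 9), (15, 14), (16, 1), (16, 6), (16, 9), (16, 14), (20, 2), (20, 5), (20, 10), (20, 13), (22, 0), (22, 7), (22, 8), (22, 15), (25, 0), (25, 7), (25, 8), (25, 15)]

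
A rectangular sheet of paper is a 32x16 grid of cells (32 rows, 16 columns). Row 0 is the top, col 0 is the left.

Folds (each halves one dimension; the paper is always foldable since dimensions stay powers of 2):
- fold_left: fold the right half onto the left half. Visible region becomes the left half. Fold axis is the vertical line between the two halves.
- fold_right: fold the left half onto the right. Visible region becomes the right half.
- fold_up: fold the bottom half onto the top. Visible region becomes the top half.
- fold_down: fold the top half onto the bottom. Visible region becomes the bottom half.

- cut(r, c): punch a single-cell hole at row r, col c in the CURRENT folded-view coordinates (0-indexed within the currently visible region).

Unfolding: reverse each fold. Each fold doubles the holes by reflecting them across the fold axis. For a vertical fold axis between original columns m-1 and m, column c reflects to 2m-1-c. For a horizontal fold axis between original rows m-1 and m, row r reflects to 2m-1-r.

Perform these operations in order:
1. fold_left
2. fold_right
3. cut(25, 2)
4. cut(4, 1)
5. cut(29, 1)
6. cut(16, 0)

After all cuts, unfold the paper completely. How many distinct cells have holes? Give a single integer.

Op 1 fold_left: fold axis v@8; visible region now rows[0,32) x cols[0,8) = 32x8
Op 2 fold_right: fold axis v@4; visible region now rows[0,32) x cols[4,8) = 32x4
Op 3 cut(25, 2): punch at orig (25,6); cuts so far [(25, 6)]; region rows[0,32) x cols[4,8) = 32x4
Op 4 cut(4, 1): punch at orig (4,5); cuts so far [(4, 5), (25, 6)]; region rows[0,32) x cols[4,8) = 32x4
Op 5 cut(29, 1): punch at orig (29,5); cuts so far [(4, 5), (25, 6), (29, 5)]; region rows[0,32) x cols[4,8) = 32x4
Op 6 cut(16, 0): punch at orig (16,4); cuts so far [(4, 5), (16, 4), (25, 6), (29, 5)]; region rows[0,32) x cols[4,8) = 32x4
Unfold 1 (reflect across v@4): 8 holes -> [(4, 2), (4, 5), (16, 3), (16, 4), (25, 1), (25, 6), (29, 2), (29, 5)]
Unfold 2 (reflect across v@8): 16 holes -> [(4, 2), (4, 5), (4, 10), (4, 13), (16, 3), (16, 4), (16, 11), (16, 12), (25, 1), (25, 6), (25, 9), (25, 14), (29, 2), (29, 5), (29, 10), (29, 13)]

Answer: 16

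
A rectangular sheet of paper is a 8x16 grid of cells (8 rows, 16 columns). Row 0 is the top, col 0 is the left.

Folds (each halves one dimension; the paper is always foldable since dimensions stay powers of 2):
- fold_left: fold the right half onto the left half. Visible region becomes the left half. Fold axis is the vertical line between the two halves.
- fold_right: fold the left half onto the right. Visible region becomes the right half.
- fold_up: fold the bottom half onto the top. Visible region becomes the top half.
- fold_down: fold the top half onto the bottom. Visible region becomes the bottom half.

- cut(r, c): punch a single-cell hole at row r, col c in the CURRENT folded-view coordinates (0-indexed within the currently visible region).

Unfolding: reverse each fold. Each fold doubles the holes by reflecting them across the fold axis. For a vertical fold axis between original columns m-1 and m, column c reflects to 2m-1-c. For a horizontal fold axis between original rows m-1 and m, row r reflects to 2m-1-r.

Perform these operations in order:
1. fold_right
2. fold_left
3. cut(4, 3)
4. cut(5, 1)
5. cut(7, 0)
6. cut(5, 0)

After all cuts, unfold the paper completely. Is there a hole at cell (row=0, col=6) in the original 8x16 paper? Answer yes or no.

Op 1 fold_right: fold axis v@8; visible region now rows[0,8) x cols[8,16) = 8x8
Op 2 fold_left: fold axis v@12; visible region now rows[0,8) x cols[8,12) = 8x4
Op 3 cut(4, 3): punch at orig (4,11); cuts so far [(4, 11)]; region rows[0,8) x cols[8,12) = 8x4
Op 4 cut(5, 1): punch at orig (5,9); cuts so far [(4, 11), (5, 9)]; region rows[0,8) x cols[8,12) = 8x4
Op 5 cut(7, 0): punch at orig (7,8); cuts so far [(4, 11), (5, 9), (7, 8)]; region rows[0,8) x cols[8,12) = 8x4
Op 6 cut(5, 0): punch at orig (5,8); cuts so far [(4, 11), (5, 8), (5, 9), (7, 8)]; region rows[0,8) x cols[8,12) = 8x4
Unfold 1 (reflect across v@12): 8 holes -> [(4, 11), (4, 12), (5, 8), (5, 9), (5, 14), (5, 15), (7, 8), (7, 15)]
Unfold 2 (reflect across v@8): 16 holes -> [(4, 3), (4, 4), (4, 11), (4, 12), (5, 0), (5, 1), (5, 6), (5, 7), (5, 8), (5, 9), (5, 14), (5, 15), (7, 0), (7, 7), (7, 8), (7, 15)]
Holes: [(4, 3), (4, 4), (4, 11), (4, 12), (5, 0), (5, 1), (5, 6), (5, 7), (5, 8), (5, 9), (5, 14), (5, 15), (7, 0), (7, 7), (7, 8), (7, 15)]

Answer: no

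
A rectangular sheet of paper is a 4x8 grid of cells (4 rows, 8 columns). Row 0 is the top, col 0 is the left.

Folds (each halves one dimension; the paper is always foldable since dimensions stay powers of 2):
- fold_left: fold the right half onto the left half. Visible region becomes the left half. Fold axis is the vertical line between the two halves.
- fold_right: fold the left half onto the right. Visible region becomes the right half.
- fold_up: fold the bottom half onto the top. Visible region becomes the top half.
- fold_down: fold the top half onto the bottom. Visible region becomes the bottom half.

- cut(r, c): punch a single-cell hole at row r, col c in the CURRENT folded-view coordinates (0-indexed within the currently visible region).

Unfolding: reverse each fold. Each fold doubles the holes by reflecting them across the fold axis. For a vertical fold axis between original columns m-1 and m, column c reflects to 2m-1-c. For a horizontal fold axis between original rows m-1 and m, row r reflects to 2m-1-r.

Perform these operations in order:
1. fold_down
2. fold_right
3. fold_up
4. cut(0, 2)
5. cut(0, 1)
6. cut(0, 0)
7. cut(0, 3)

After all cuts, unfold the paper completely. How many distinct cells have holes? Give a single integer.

Op 1 fold_down: fold axis h@2; visible region now rows[2,4) x cols[0,8) = 2x8
Op 2 fold_right: fold axis v@4; visible region now rows[2,4) x cols[4,8) = 2x4
Op 3 fold_up: fold axis h@3; visible region now rows[2,3) x cols[4,8) = 1x4
Op 4 cut(0, 2): punch at orig (2,6); cuts so far [(2, 6)]; region rows[2,3) x cols[4,8) = 1x4
Op 5 cut(0, 1): punch at orig (2,5); cuts so far [(2, 5), (2, 6)]; region rows[2,3) x cols[4,8) = 1x4
Op 6 cut(0, 0): punch at orig (2,4); cuts so far [(2, 4), (2, 5), (2, 6)]; region rows[2,3) x cols[4,8) = 1x4
Op 7 cut(0, 3): punch at orig (2,7); cuts so far [(2, 4), (2, 5), (2, 6), (2, 7)]; region rows[2,3) x cols[4,8) = 1x4
Unfold 1 (reflect across h@3): 8 holes -> [(2, 4), (2, 5), (2, 6), (2, 7), (3, 4), (3, 5), (3, 6), (3, 7)]
Unfold 2 (reflect across v@4): 16 holes -> [(2, 0), (2, 1), (2, 2), (2, 3), (2, 4), (2, 5), (2, 6), (2, 7), (3, 0), (3, 1), (3, 2), (3, 3), (3, 4), (3, 5), (3, 6), (3, 7)]
Unfold 3 (reflect across h@2): 32 holes -> [(0, 0), (0, 1), (0, 2), (0, 3), (0, 4), (0, 5), (0, 6), (0, 7), (1, 0), (1, 1), (1, 2), (1, 3), (1, 4), (1, 5), (1, 6), (1, 7), (2, 0), (2, 1), (2, 2), (2, 3), (2, 4), (2, 5), (2, 6), (2, 7), (3, 0), (3, 1), (3, 2), (3, 3), (3, 4), (3, 5), (3, 6), (3, 7)]

Answer: 32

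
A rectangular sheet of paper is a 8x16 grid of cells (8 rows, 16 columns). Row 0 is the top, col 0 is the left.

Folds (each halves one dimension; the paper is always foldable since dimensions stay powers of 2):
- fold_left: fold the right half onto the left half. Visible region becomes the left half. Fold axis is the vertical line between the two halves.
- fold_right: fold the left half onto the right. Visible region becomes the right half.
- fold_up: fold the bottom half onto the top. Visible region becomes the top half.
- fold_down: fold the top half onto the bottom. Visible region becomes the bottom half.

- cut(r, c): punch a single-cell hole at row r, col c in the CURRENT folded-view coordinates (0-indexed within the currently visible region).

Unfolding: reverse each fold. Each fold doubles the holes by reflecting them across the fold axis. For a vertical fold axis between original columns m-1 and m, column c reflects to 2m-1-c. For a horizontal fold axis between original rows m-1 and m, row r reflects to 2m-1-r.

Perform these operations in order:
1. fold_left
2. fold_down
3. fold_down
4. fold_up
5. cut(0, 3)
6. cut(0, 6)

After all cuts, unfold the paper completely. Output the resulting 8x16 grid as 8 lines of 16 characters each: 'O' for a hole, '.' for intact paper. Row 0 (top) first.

Op 1 fold_left: fold axis v@8; visible region now rows[0,8) x cols[0,8) = 8x8
Op 2 fold_down: fold axis h@4; visible region now rows[4,8) x cols[0,8) = 4x8
Op 3 fold_down: fold axis h@6; visible region now rows[6,8) x cols[0,8) = 2x8
Op 4 fold_up: fold axis h@7; visible region now rows[6,7) x cols[0,8) = 1x8
Op 5 cut(0, 3): punch at orig (6,3); cuts so far [(6, 3)]; region rows[6,7) x cols[0,8) = 1x8
Op 6 cut(0, 6): punch at orig (6,6); cuts so far [(6, 3), (6, 6)]; region rows[6,7) x cols[0,8) = 1x8
Unfold 1 (reflect across h@7): 4 holes -> [(6, 3), (6, 6), (7, 3), (7, 6)]
Unfold 2 (reflect across h@6): 8 holes -> [(4, 3), (4, 6), (5, 3), (5, 6), (6, 3), (6, 6), (7, 3), (7, 6)]
Unfold 3 (reflect across h@4): 16 holes -> [(0, 3), (0, 6), (1, 3), (1, 6), (2, 3), (2, 6), (3, 3), (3, 6), (4, 3), (4, 6), (5, 3), (5, 6), (6, 3), (6, 6), (7, 3), (7, 6)]
Unfold 4 (reflect across v@8): 32 holes -> [(0, 3), (0, 6), (0, 9), (0, 12), (1, 3), (1, 6), (1, 9), (1, 12), (2, 3), (2, 6), (2, 9), (2, 12), (3, 3), (3, 6), (3, 9), (3, 12), (4, 3), (4, 6), (4, 9), (4, 12), (5, 3), (5, 6), (5, 9), (5, 12), (6, 3), (6, 6), (6, 9), (6, 12), (7, 3), (7, 6), (7, 9), (7, 12)]

Answer: ...O..O..O..O...
...O..O..O..O...
...O..O..O..O...
...O..O..O..O...
...O..O..O..O...
...O..O..O..O...
...O..O..O..O...
...O..O..O..O...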